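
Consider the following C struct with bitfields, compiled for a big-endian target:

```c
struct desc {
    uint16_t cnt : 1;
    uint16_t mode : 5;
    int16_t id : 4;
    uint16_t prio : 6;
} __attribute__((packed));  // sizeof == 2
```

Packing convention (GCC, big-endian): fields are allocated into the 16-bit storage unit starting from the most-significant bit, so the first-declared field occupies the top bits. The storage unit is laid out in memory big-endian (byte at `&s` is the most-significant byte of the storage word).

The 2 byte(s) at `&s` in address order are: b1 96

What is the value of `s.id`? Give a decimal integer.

6

[0]=0xb1 [1]=0x96 (big-endian) → word 0xb196
cnt:1 @ bit 15 → (0xb196>>15)&0x1 = 0x1
mode:5 @ bit 10 → (0xb196>>10)&0x1f = 0xc
id:4 @ bit 6 → (0xb196>>6)&0xf = 0x6  ←
prio:6 @ bit 0 → (0xb196>>0)&0x3f = 0x16
id signed 4b, MSB=0: value = 6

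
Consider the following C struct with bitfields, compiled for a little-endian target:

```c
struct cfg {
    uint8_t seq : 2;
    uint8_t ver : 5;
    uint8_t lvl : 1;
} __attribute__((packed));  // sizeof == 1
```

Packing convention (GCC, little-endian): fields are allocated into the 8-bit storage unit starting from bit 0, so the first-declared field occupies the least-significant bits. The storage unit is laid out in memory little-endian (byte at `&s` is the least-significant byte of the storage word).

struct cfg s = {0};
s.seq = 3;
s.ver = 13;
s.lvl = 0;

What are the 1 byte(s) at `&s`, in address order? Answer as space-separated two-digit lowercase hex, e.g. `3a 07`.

37

seq:2 = 3 → 0x3 << 0 → word 0x03
ver:5 = 13 → 0xd << 2 → word 0x37
lvl:1 = 0 → 0x0 << 7 → word 0x37
word = 0x37 → little-endian bytes:
  [0]=0x37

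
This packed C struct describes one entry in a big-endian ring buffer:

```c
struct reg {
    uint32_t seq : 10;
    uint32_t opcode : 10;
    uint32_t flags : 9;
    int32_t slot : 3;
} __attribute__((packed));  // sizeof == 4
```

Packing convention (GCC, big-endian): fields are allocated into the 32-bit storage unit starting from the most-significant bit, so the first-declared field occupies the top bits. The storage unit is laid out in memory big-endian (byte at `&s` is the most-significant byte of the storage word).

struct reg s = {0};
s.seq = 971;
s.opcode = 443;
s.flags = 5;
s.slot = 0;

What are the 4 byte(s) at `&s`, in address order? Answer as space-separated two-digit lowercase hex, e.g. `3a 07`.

f2 db b0 28

seq:10 = 971 → 0x3cb << 22 → word 0xf2c00000
opcode:10 = 443 → 0x1bb << 12 → word 0xf2dbb000
flags:9 = 5 → 0x5 << 3 → word 0xf2dbb028
slot:3 = 0 → 0x0 << 0 → word 0xf2dbb028
word = 0xf2dbb028 → big-endian bytes:
  [0]=0xf2  [1]=0xdb  [2]=0xb0  [3]=0x28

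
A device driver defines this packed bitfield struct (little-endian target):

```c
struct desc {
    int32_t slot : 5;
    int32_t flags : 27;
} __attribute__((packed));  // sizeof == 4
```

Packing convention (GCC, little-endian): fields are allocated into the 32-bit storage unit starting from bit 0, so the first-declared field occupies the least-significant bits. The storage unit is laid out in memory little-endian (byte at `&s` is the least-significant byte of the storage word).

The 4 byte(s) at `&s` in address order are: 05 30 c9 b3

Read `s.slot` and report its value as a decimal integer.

5

[0]=0x05 [1]=0x30 [2]=0xc9 [3]=0xb3 (little-endian) → word 0xb3c93005
slot:5 @ bit 0 → (0xb3c93005>>0)&0x1f = 0x5  ←
flags:27 @ bit 5 → (0xb3c93005>>5)&0x7ffffff = 0x59e4980
slot signed 5b, MSB=0: value = 5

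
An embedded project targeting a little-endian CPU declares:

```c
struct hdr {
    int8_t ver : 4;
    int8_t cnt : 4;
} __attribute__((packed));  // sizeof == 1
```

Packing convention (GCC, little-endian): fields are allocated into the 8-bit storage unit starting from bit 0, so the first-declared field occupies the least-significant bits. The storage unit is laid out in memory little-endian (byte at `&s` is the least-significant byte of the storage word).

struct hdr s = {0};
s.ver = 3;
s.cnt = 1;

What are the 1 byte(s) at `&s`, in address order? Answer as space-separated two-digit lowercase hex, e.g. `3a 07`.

13

ver (4b) val=3 bits=0x3 at bit 0: 0x03
cnt (4b) val=1 bits=0x1 at bit 4: 0x13
word = 0x13 → little-endian bytes:
  [0]=0x13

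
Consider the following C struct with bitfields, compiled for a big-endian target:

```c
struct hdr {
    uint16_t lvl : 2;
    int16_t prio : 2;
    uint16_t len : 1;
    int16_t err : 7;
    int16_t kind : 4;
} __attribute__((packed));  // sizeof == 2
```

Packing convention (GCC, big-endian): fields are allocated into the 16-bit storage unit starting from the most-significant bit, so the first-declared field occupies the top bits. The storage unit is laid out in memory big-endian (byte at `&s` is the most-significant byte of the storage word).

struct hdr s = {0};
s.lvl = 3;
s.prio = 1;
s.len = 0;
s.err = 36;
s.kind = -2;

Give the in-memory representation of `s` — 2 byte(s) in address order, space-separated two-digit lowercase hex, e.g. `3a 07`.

d2 4e

lvl (2b) val=3 bits=0x3 at bit 14: 0xc000
prio (2b) val=1 bits=0x1 at bit 12: 0xd000
len (1b) val=0 bits=0x0 at bit 11: 0xd000
err (7b) val=36 bits=0x24 at bit 4: 0xd240
kind (4b) val=-2 bits=0xe at bit 0: 0xd24e
word = 0xd24e → big-endian bytes:
  [0]=0xd2  [1]=0x4e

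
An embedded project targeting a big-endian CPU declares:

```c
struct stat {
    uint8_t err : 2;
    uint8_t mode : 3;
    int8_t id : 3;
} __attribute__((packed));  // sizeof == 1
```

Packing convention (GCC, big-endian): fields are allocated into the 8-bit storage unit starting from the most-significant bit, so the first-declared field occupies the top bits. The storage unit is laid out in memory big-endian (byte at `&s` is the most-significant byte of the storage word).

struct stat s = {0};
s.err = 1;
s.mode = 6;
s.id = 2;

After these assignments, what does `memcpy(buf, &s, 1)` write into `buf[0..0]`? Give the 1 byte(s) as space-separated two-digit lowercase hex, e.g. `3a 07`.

err:2 = 1 → 0x1 << 6 → word 0x40
mode:3 = 6 → 0x6 << 3 → word 0x70
id:3 = 2 → 0x2 << 0 → word 0x72
word = 0x72 → big-endian bytes:
  [0]=0x72

72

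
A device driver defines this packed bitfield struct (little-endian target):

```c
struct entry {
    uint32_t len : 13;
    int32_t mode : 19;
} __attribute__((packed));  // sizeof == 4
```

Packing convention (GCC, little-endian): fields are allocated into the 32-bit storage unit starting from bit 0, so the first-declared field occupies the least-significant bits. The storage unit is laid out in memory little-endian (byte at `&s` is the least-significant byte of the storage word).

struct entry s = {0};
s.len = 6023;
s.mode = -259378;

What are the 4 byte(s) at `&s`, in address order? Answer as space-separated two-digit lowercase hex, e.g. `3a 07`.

len (13b) val=6023 bits=0x1787 at bit 0: 0x00001787
mode (19b) val=-259378 bits=0x40ace at bit 13: 0x8159d787
word = 0x8159d787 → little-endian bytes:
  [0]=0x87  [1]=0xd7  [2]=0x59  [3]=0x81

87 d7 59 81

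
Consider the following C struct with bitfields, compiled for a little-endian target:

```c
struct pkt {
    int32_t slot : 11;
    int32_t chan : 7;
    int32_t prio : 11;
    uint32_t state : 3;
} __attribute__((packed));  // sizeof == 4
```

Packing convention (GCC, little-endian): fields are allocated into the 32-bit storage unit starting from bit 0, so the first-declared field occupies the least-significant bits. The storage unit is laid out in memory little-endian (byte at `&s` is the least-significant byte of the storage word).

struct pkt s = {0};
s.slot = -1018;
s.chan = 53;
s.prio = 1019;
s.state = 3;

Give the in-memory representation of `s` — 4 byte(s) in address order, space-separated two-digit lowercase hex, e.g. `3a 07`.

[0+:11] slot=-1018 & 0x7ff = 0x406; word=0x00000406
[11+:7] chan=53 & 0x7f = 0x35; word=0x0001ac06
[18+:11] prio=1019 & 0x7ff = 0x3fb; word=0x0fedac06
[29+:3] state=3 & 0x7 = 0x3; word=0x6fedac06
word = 0x6fedac06 → little-endian bytes:
  [0]=0x06  [1]=0xac  [2]=0xed  [3]=0x6f

06 ac ed 6f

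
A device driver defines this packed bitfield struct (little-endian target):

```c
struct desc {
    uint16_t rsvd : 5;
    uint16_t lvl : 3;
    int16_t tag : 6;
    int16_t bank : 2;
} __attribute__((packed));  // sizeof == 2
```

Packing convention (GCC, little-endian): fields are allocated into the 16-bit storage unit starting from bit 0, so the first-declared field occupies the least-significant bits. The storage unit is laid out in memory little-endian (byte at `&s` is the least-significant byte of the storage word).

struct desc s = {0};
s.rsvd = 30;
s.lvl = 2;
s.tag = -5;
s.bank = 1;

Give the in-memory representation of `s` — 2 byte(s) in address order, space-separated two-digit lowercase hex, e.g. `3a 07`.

rsvd (5b) val=30 bits=0x1e at bit 0: 0x001e
lvl (3b) val=2 bits=0x2 at bit 5: 0x005e
tag (6b) val=-5 bits=0x3b at bit 8: 0x3b5e
bank (2b) val=1 bits=0x1 at bit 14: 0x7b5e
word = 0x7b5e → little-endian bytes:
  [0]=0x5e  [1]=0x7b

5e 7b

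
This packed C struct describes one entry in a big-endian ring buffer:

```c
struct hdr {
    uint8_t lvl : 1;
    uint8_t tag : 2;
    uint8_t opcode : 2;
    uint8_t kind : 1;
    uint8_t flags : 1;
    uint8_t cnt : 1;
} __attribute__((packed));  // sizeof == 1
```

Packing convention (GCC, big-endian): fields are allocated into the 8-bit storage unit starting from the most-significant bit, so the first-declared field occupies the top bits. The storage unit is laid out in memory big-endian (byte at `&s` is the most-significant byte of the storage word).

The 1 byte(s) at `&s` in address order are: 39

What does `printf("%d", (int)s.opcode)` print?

[0]=0x39 (big-endian) → word 0x39
lvl [7+:1] = (word>>7) & 0x1 = 0
tag [5+:2] = (word>>5) & 0x3 = 1
opcode [3+:2] = (word>>3) & 0x3 = 3  ←
kind [2+:1] = (word>>2) & 0x1 = 0
flags [1+:1] = (word>>1) & 0x1 = 0
cnt [0+:1] = (word>>0) & 0x1 = 1

3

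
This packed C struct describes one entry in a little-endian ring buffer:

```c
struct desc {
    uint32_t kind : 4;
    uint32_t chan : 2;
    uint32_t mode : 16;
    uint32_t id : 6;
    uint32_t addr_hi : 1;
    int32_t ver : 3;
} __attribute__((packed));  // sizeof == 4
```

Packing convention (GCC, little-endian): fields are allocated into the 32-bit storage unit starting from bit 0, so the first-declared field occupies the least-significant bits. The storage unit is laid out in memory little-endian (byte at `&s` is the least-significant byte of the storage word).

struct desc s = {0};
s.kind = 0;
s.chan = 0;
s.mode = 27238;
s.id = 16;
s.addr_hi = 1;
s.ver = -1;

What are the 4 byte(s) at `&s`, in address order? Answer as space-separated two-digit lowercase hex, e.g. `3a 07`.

kind:4 = 0 → 0x0 << 0 → word 0x00000000
chan:2 = 0 → 0x0 << 4 → word 0x00000000
mode:16 = 27238 → 0x6a66 << 6 → word 0x001a9980
id:6 = 16 → 0x10 << 22 → word 0x041a9980
addr_hi:1 = 1 → 0x1 << 28 → word 0x141a9980
ver:3 = -1 → 0x7 << 29 → word 0xf41a9980
word = 0xf41a9980 → little-endian bytes:
  [0]=0x80  [1]=0x99  [2]=0x1a  [3]=0xf4

80 99 1a f4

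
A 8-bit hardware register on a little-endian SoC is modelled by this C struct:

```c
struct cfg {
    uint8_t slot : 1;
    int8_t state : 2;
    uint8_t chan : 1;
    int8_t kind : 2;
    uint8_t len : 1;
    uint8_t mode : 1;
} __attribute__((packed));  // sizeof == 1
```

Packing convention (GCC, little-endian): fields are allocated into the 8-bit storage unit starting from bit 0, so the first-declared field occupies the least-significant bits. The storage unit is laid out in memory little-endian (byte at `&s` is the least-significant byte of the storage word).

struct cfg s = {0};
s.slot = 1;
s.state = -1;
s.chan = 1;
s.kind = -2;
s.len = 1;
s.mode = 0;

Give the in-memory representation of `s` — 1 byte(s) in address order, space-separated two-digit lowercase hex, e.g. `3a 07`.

6f

slot (1b) val=1 bits=0x1 at bit 0: 0x01
state (2b) val=-1 bits=0x3 at bit 1: 0x07
chan (1b) val=1 bits=0x1 at bit 3: 0x0f
kind (2b) val=-2 bits=0x2 at bit 4: 0x2f
len (1b) val=1 bits=0x1 at bit 6: 0x6f
mode (1b) val=0 bits=0x0 at bit 7: 0x6f
word = 0x6f → little-endian bytes:
  [0]=0x6f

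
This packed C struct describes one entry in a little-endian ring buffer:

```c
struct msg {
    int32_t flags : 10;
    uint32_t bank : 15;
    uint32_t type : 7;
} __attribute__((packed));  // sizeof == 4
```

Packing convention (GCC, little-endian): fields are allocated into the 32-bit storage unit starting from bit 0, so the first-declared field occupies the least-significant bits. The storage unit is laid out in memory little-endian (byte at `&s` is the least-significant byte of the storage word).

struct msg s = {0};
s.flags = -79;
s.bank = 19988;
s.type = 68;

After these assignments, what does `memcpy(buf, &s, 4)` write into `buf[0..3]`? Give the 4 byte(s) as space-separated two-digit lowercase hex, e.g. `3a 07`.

b1 53 38 89

flags:10 = -79 → 0x3b1 << 0 → word 0x000003b1
bank:15 = 19988 → 0x4e14 << 10 → word 0x013853b1
type:7 = 68 → 0x44 << 25 → word 0x893853b1
word = 0x893853b1 → little-endian bytes:
  [0]=0xb1  [1]=0x53  [2]=0x38  [3]=0x89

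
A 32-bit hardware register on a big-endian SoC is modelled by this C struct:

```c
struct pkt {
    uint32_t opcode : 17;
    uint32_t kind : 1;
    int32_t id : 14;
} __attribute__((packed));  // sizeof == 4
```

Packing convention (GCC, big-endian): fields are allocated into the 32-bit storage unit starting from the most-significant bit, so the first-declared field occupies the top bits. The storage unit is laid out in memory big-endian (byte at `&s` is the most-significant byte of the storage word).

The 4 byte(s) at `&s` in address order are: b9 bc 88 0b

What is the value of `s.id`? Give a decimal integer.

[0]=0xb9 [1]=0xbc [2]=0x88 [3]=0x0b (big-endian) → word 0xb9bc880b
opcode:17 @ bit 15 → (0xb9bc880b>>15)&0x1ffff = 0x17379
kind:1 @ bit 14 → (0xb9bc880b>>14)&0x1 = 0x0
id:14 @ bit 0 → (0xb9bc880b>>0)&0x3fff = 0x80b  ←
id signed 14b, MSB=0: value = 2059

2059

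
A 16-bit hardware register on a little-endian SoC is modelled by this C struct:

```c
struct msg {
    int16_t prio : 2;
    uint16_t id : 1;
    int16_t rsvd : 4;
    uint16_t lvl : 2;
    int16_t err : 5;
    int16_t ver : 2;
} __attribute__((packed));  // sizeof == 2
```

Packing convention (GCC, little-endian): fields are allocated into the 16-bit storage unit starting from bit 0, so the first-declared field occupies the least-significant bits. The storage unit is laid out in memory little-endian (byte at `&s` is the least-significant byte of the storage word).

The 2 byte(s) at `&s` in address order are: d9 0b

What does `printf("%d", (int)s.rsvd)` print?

-5

[0]=0xd9 [1]=0x0b (little-endian) → word 0x0bd9
prio:2 @ bit 0 → (0x0bd9>>0)&0x3 = 0x1
id:1 @ bit 2 → (0x0bd9>>2)&0x1 = 0x0
rsvd:4 @ bit 3 → (0x0bd9>>3)&0xf = 0xb  ←
lvl:2 @ bit 7 → (0x0bd9>>7)&0x3 = 0x3
err:5 @ bit 9 → (0x0bd9>>9)&0x1f = 0x5
ver:2 @ bit 14 → (0x0bd9>>14)&0x3 = 0x0
rsvd signed 4b, MSB=1: 11 - 16 = -5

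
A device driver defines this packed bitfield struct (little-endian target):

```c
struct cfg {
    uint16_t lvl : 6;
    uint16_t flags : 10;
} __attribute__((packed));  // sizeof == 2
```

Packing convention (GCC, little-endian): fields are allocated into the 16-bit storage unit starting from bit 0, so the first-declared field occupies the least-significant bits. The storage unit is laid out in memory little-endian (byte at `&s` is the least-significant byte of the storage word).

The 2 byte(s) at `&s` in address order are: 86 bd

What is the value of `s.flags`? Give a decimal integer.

[0]=0x86 [1]=0xbd (little-endian) → word 0xbd86
lvl [0+:6] = (word>>0) & 0x3f = 6
flags [6+:10] = (word>>6) & 0x3ff = 758  ←

758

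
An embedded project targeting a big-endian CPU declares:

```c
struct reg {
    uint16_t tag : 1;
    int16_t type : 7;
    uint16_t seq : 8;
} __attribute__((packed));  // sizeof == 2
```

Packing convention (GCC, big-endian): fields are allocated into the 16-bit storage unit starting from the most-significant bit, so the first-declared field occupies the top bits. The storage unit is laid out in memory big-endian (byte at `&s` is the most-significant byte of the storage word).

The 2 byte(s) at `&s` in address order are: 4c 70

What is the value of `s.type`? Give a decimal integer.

-52

[0]=0x4c [1]=0x70 (big-endian) → word 0x4c70
tag:1 @ bit 15 → (0x4c70>>15)&0x1 = 0x0
type:7 @ bit 8 → (0x4c70>>8)&0x7f = 0x4c  ←
seq:8 @ bit 0 → (0x4c70>>0)&0xff = 0x70
type signed 7b, MSB=1: 76 - 128 = -52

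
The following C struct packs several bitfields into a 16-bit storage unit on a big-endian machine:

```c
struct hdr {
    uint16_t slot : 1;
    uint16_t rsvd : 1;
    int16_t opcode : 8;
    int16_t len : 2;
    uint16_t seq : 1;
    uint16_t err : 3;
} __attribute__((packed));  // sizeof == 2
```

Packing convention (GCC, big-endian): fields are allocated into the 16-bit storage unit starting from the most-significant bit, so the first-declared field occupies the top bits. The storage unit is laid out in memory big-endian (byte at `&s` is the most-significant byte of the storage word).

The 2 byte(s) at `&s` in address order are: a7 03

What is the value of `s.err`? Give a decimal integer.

[0]=0xa7 [1]=0x03 (big-endian) → word 0xa703
slot:1 @ bit 15 → (0xa703>>15)&0x1 = 0x1
rsvd:1 @ bit 14 → (0xa703>>14)&0x1 = 0x0
opcode:8 @ bit 6 → (0xa703>>6)&0xff = 0x9c
len:2 @ bit 4 → (0xa703>>4)&0x3 = 0x0
seq:1 @ bit 3 → (0xa703>>3)&0x1 = 0x0
err:3 @ bit 0 → (0xa703>>0)&0x7 = 0x3  ←

3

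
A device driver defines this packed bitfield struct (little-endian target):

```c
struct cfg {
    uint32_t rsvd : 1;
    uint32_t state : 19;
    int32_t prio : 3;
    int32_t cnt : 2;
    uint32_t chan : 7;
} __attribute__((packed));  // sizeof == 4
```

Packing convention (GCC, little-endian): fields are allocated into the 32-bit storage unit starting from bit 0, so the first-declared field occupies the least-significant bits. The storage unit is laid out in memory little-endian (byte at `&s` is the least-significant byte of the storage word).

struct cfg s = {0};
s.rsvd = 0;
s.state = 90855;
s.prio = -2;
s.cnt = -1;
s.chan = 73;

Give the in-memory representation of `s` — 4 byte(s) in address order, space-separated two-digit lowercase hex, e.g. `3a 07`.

rsvd (1b) val=0 bits=0x0 at bit 0: 0x00000000
state (19b) val=90855 bits=0x162e7 at bit 1: 0x0002c5ce
prio (3b) val=-2 bits=0x6 at bit 20: 0x0062c5ce
cnt (2b) val=-1 bits=0x3 at bit 23: 0x01e2c5ce
chan (7b) val=73 bits=0x49 at bit 25: 0x93e2c5ce
word = 0x93e2c5ce → little-endian bytes:
  [0]=0xce  [1]=0xc5  [2]=0xe2  [3]=0x93

ce c5 e2 93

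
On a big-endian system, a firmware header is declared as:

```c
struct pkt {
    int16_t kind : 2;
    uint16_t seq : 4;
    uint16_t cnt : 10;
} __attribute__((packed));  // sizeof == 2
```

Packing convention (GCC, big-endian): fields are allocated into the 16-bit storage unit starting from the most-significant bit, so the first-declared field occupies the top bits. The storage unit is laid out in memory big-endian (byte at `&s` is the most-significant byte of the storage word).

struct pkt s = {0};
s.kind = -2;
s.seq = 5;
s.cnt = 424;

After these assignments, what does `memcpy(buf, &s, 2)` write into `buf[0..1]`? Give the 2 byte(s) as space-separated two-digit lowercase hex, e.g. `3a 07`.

95 a8

kind:2 = -2 → 0x2 << 14 → word 0x8000
seq:4 = 5 → 0x5 << 10 → word 0x9400
cnt:10 = 424 → 0x1a8 << 0 → word 0x95a8
word = 0x95a8 → big-endian bytes:
  [0]=0x95  [1]=0xa8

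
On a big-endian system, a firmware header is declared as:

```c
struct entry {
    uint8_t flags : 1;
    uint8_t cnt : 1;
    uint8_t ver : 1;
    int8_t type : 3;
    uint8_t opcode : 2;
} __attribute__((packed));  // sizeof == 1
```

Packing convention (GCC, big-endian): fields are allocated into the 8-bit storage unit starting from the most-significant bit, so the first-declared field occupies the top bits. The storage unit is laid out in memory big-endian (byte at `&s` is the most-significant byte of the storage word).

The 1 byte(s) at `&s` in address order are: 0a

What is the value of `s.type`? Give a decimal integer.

[0]=0x0a (big-endian) → word 0x0a
flags [7+:1] = (word>>7) & 0x1 = 0
cnt [6+:1] = (word>>6) & 0x1 = 0
ver [5+:1] = (word>>5) & 0x1 = 0
type [2+:3] = (word>>2) & 0x7 = 2  ←
opcode [0+:2] = (word>>0) & 0x3 = 2
type signed 3b, MSB=0: value = 2

2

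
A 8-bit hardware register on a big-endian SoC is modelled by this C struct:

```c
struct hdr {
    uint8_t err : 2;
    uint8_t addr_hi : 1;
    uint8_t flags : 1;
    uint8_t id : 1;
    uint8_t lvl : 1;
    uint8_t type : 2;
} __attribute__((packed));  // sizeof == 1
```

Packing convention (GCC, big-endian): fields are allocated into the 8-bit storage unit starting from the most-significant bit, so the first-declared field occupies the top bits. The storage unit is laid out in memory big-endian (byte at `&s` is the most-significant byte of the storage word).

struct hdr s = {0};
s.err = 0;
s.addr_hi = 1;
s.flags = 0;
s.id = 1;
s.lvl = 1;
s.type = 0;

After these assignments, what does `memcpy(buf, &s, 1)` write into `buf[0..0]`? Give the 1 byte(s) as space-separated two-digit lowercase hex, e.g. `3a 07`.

err (2b) val=0 bits=0x0 at bit 6: 0x00
addr_hi (1b) val=1 bits=0x1 at bit 5: 0x20
flags (1b) val=0 bits=0x0 at bit 4: 0x20
id (1b) val=1 bits=0x1 at bit 3: 0x28
lvl (1b) val=1 bits=0x1 at bit 2: 0x2c
type (2b) val=0 bits=0x0 at bit 0: 0x2c
word = 0x2c → big-endian bytes:
  [0]=0x2c

2c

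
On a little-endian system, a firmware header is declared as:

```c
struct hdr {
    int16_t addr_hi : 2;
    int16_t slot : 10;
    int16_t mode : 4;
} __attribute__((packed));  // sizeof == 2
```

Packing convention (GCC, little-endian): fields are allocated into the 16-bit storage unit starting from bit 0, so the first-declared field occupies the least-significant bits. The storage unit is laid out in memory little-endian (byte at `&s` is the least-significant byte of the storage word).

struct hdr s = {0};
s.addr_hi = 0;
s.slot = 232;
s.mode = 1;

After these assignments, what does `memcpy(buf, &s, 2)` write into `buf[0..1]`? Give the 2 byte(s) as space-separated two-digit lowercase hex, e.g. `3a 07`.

a0 13

addr_hi (2b) val=0 bits=0x0 at bit 0: 0x0000
slot (10b) val=232 bits=0xe8 at bit 2: 0x03a0
mode (4b) val=1 bits=0x1 at bit 12: 0x13a0
word = 0x13a0 → little-endian bytes:
  [0]=0xa0  [1]=0x13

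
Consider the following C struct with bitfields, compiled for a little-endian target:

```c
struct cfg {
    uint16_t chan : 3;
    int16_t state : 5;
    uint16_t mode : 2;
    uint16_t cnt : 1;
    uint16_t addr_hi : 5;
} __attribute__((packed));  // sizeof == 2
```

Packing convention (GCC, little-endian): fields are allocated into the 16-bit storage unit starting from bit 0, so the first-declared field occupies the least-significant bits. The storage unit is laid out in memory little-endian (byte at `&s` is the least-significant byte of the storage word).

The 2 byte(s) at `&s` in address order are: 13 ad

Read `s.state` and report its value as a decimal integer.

[0]=0x13 [1]=0xad (little-endian) → word 0xad13
chan [0+:3] = (word>>0) & 0x7 = 3
state [3+:5] = (word>>3) & 0x1f = 2  ←
mode [8+:2] = (word>>8) & 0x3 = 1
cnt [10+:1] = (word>>10) & 0x1 = 1
addr_hi [11+:5] = (word>>11) & 0x1f = 21
state signed 5b, MSB=0: value = 2

2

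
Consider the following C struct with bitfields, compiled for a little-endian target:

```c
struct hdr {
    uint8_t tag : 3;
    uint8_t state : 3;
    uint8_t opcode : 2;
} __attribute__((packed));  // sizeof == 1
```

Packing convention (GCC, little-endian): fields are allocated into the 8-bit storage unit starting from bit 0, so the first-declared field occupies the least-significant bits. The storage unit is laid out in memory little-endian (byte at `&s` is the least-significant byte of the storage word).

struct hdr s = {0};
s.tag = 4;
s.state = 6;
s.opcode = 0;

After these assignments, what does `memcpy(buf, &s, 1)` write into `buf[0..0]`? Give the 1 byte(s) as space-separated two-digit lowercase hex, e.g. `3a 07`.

34

tag:3 = 4 → 0x4 << 0 → word 0x04
state:3 = 6 → 0x6 << 3 → word 0x34
opcode:2 = 0 → 0x0 << 6 → word 0x34
word = 0x34 → little-endian bytes:
  [0]=0x34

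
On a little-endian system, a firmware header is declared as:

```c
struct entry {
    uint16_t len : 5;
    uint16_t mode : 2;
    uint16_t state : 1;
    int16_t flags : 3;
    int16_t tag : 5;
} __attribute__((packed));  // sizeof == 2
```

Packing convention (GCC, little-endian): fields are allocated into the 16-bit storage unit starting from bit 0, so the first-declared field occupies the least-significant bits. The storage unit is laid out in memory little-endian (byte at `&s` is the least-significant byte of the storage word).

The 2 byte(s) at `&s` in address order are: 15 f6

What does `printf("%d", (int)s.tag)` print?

-2

[0]=0x15 [1]=0xf6 (little-endian) → word 0xf615
len:5 @ bit 0 → (0xf615>>0)&0x1f = 0x15
mode:2 @ bit 5 → (0xf615>>5)&0x3 = 0x0
state:1 @ bit 7 → (0xf615>>7)&0x1 = 0x0
flags:3 @ bit 8 → (0xf615>>8)&0x7 = 0x6
tag:5 @ bit 11 → (0xf615>>11)&0x1f = 0x1e  ←
tag signed 5b, MSB=1: 30 - 32 = -2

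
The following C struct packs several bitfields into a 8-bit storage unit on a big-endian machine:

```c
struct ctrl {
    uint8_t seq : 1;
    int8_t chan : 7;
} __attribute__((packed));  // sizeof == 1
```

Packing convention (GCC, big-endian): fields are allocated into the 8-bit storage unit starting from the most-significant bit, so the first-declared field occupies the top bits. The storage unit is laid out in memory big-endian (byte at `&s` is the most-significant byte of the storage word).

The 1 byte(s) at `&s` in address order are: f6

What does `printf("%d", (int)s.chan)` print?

-10

[0]=0xf6 (big-endian) → word 0xf6
seq:1 @ bit 7 → (0xf6>>7)&0x1 = 0x1
chan:7 @ bit 0 → (0xf6>>0)&0x7f = 0x76  ←
chan signed 7b, MSB=1: 118 - 128 = -10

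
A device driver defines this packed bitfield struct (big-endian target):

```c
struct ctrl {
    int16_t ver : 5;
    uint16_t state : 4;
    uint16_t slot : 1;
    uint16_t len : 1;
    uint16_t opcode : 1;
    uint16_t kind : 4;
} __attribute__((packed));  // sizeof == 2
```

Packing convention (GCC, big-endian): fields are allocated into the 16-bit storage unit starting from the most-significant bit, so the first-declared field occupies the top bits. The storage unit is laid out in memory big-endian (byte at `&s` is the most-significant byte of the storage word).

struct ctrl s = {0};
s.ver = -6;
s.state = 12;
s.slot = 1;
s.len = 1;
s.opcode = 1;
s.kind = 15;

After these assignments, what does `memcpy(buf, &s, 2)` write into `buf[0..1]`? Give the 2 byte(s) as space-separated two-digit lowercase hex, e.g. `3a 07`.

ver (5b) val=-6 bits=0x1a at bit 11: 0xd000
state (4b) val=12 bits=0xc at bit 7: 0xd600
slot (1b) val=1 bits=0x1 at bit 6: 0xd640
len (1b) val=1 bits=0x1 at bit 5: 0xd660
opcode (1b) val=1 bits=0x1 at bit 4: 0xd670
kind (4b) val=15 bits=0xf at bit 0: 0xd67f
word = 0xd67f → big-endian bytes:
  [0]=0xd6  [1]=0x7f

d6 7f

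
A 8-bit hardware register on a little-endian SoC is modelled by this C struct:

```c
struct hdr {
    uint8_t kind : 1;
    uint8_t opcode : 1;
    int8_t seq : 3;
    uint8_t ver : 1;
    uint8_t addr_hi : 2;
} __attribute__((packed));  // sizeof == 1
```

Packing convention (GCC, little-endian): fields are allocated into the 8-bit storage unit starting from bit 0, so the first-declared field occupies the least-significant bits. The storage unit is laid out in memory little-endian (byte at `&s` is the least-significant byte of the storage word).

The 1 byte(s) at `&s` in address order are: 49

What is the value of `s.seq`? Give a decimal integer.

[0]=0x49 (little-endian) → word 0x49
kind [0+:1] = (word>>0) & 0x1 = 1
opcode [1+:1] = (word>>1) & 0x1 = 0
seq [2+:3] = (word>>2) & 0x7 = 2  ←
ver [5+:1] = (word>>5) & 0x1 = 0
addr_hi [6+:2] = (word>>6) & 0x3 = 1
seq signed 3b, MSB=0: value = 2

2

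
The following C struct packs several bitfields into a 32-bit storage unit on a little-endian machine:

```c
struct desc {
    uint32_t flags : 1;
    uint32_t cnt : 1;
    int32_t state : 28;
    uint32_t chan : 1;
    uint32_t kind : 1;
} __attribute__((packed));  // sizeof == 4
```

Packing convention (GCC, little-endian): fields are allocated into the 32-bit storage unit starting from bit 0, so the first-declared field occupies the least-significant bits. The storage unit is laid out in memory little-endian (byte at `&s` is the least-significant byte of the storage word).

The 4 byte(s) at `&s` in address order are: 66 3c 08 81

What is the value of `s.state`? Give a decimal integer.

[0]=0x66 [1]=0x3c [2]=0x08 [3]=0x81 (little-endian) → word 0x81083c66
flags [0+:1] = (word>>0) & 0x1 = 0
cnt [1+:1] = (word>>1) & 0x1 = 1
state [2+:28] = (word>>2) & 0xfffffff = 4329241  ←
chan [30+:1] = (word>>30) & 0x1 = 0
kind [31+:1] = (word>>31) & 0x1 = 1
state signed 28b, MSB=0: value = 4329241

4329241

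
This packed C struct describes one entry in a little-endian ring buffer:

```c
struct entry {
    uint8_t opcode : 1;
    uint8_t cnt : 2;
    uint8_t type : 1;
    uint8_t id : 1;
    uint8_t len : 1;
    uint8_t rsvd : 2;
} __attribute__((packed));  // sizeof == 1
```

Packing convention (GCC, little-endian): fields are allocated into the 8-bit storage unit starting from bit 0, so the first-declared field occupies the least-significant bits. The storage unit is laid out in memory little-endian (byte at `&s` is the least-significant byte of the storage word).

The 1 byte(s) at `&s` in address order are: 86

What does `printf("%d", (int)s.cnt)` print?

[0]=0x86 (little-endian) → word 0x86
opcode [0+:1] = (word>>0) & 0x1 = 0
cnt [1+:2] = (word>>1) & 0x3 = 3  ←
type [3+:1] = (word>>3) & 0x1 = 0
id [4+:1] = (word>>4) & 0x1 = 0
len [5+:1] = (word>>5) & 0x1 = 0
rsvd [6+:2] = (word>>6) & 0x3 = 2

3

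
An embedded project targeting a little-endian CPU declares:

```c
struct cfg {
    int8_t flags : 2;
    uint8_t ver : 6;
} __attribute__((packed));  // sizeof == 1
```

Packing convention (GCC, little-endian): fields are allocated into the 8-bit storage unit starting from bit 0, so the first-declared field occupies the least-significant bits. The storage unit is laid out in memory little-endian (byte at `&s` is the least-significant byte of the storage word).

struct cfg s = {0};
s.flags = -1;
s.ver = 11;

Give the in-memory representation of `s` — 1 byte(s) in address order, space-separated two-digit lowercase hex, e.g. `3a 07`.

[0+:2] flags=-1 & 0x3 = 0x3; word=0x03
[2+:6] ver=11 & 0x3f = 0xb; word=0x2f
word = 0x2f → little-endian bytes:
  [0]=0x2f

2f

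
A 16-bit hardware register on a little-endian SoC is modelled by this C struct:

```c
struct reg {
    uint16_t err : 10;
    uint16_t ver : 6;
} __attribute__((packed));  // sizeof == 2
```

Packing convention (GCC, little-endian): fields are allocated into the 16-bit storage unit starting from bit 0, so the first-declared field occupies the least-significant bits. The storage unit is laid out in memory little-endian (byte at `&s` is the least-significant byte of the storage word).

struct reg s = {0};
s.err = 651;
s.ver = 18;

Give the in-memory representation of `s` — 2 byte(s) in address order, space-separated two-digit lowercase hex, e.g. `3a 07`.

err:10 = 651 → 0x28b << 0 → word 0x028b
ver:6 = 18 → 0x12 << 10 → word 0x4a8b
word = 0x4a8b → little-endian bytes:
  [0]=0x8b  [1]=0x4a

8b 4a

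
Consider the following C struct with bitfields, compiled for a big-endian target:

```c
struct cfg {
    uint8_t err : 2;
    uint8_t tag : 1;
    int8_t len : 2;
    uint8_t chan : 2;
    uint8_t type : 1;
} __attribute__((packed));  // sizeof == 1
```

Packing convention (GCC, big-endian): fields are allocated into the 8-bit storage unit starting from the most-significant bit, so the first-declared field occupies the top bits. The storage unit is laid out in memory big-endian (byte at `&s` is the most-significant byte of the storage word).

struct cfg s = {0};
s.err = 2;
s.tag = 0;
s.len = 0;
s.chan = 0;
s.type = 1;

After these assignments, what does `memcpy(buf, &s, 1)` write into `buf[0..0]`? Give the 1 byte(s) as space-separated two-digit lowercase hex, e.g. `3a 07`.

81

[6+:2] err=2 & 0x3 = 0x2; word=0x80
[5+:1] tag=0 & 0x1 = 0x0; word=0x80
[3+:2] len=0 & 0x3 = 0x0; word=0x80
[1+:2] chan=0 & 0x3 = 0x0; word=0x80
[0+:1] type=1 & 0x1 = 0x1; word=0x81
word = 0x81 → big-endian bytes:
  [0]=0x81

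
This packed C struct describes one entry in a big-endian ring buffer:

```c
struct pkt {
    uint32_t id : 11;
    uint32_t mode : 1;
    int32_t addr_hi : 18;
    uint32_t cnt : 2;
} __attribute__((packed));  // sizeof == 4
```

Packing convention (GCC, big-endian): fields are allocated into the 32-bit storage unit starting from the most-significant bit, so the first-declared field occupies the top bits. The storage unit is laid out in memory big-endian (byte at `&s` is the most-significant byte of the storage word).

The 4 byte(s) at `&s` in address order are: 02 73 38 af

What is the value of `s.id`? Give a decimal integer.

[0]=0x02 [1]=0x73 [2]=0x38 [3]=0xaf (big-endian) → word 0x027338af
id [21+:11] = (word>>21) & 0x7ff = 19  ←
mode [20+:1] = (word>>20) & 0x1 = 1
addr_hi [2+:18] = (word>>2) & 0x3ffff = 52779
cnt [0+:2] = (word>>0) & 0x3 = 3

19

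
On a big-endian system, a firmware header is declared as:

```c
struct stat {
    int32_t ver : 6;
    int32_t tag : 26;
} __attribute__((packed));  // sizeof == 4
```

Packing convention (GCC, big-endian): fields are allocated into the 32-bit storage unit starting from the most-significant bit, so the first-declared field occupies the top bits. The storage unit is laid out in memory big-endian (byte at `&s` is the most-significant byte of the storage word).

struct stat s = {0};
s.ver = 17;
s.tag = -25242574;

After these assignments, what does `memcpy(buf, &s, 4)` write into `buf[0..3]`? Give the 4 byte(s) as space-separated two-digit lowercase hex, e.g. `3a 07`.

[26+:6] ver=17 & 0x3f = 0x11; word=0x44000000
[0+:26] tag=-25242574 & 0x3ffffff = 0x27ed432; word=0x467ed432
word = 0x467ed432 → big-endian bytes:
  [0]=0x46  [1]=0x7e  [2]=0xd4  [3]=0x32

46 7e d4 32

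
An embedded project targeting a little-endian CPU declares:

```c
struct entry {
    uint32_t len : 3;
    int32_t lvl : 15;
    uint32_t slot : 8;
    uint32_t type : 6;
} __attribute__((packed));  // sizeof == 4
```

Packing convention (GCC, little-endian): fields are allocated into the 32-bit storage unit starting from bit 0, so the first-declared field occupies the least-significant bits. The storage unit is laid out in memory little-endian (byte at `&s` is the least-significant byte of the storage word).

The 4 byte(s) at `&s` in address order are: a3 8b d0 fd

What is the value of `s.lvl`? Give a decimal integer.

[0]=0xa3 [1]=0x8b [2]=0xd0 [3]=0xfd (little-endian) → word 0xfdd08ba3
len [0+:3] = (word>>0) & 0x7 = 3
lvl [3+:15] = (word>>3) & 0x7fff = 4468  ←
slot [18+:8] = (word>>18) & 0xff = 116
type [26+:6] = (word>>26) & 0x3f = 63
lvl signed 15b, MSB=0: value = 4468

4468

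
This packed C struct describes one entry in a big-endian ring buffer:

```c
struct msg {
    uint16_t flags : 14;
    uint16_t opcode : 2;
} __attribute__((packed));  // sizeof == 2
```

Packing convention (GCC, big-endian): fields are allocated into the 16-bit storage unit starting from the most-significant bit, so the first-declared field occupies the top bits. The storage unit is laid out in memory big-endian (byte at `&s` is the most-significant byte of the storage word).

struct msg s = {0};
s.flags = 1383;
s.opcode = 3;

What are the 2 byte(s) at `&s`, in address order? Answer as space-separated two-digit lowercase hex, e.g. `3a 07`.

15 9f

[2+:14] flags=1383 & 0x3fff = 0x567; word=0x159c
[0+:2] opcode=3 & 0x3 = 0x3; word=0x159f
word = 0x159f → big-endian bytes:
  [0]=0x15  [1]=0x9f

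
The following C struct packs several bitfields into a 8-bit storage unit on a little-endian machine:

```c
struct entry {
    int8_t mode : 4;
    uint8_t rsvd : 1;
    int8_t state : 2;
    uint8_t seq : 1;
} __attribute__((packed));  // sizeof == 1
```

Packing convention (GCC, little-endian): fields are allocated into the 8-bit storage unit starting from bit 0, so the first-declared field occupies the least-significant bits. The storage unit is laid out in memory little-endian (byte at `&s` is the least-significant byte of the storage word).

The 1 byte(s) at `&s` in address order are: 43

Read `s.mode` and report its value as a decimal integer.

[0]=0x43 (little-endian) → word 0x43
mode:4 @ bit 0 → (0x43>>0)&0xf = 0x3  ←
rsvd:1 @ bit 4 → (0x43>>4)&0x1 = 0x0
state:2 @ bit 5 → (0x43>>5)&0x3 = 0x2
seq:1 @ bit 7 → (0x43>>7)&0x1 = 0x0
mode signed 4b, MSB=0: value = 3

3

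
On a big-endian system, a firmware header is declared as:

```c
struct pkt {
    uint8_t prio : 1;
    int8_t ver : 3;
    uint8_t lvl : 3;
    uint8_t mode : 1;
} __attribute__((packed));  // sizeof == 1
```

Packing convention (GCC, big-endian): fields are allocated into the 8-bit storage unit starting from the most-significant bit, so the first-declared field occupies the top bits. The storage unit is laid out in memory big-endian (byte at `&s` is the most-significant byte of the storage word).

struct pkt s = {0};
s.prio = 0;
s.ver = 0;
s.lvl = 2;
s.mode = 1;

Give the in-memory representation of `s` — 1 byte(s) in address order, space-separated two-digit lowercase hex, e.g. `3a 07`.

05

prio:1 = 0 → 0x0 << 7 → word 0x00
ver:3 = 0 → 0x0 << 4 → word 0x00
lvl:3 = 2 → 0x2 << 1 → word 0x04
mode:1 = 1 → 0x1 << 0 → word 0x05
word = 0x05 → big-endian bytes:
  [0]=0x05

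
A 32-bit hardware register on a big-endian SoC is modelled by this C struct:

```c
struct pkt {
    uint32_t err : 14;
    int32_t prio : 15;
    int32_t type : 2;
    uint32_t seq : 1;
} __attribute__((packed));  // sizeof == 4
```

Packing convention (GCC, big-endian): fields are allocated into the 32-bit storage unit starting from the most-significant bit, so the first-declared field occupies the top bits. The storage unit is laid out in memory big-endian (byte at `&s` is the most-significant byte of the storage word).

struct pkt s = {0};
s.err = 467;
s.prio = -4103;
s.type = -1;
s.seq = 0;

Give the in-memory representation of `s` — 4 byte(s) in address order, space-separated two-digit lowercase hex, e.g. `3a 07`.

err:14 = 467 → 0x1d3 << 18 → word 0x074c0000
prio:15 = -4103 → 0x6ff9 << 3 → word 0x074f7fc8
type:2 = -1 → 0x3 << 1 → word 0x074f7fce
seq:1 = 0 → 0x0 << 0 → word 0x074f7fce
word = 0x074f7fce → big-endian bytes:
  [0]=0x07  [1]=0x4f  [2]=0x7f  [3]=0xce

07 4f 7f ce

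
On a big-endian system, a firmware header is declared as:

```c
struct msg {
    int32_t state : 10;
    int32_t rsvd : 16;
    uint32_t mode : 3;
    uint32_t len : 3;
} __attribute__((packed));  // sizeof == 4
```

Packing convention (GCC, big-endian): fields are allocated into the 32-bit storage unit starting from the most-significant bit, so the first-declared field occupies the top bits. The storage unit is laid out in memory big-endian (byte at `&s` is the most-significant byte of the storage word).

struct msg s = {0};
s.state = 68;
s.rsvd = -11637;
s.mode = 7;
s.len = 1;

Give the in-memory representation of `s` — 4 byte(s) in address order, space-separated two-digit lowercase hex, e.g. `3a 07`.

state:10 = 68 → 0x44 << 22 → word 0x11000000
rsvd:16 = -11637 → 0xd28b << 6 → word 0x1134a2c0
mode:3 = 7 → 0x7 << 3 → word 0x1134a2f8
len:3 = 1 → 0x1 << 0 → word 0x1134a2f9
word = 0x1134a2f9 → big-endian bytes:
  [0]=0x11  [1]=0x34  [2]=0xa2  [3]=0xf9

11 34 a2 f9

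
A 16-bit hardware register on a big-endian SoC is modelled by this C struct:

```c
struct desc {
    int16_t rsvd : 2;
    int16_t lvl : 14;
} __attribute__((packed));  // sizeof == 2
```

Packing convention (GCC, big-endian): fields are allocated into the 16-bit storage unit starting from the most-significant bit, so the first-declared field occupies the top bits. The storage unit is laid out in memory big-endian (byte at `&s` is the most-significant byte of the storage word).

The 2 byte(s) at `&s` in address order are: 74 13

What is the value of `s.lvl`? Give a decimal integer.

-3053

[0]=0x74 [1]=0x13 (big-endian) → word 0x7413
rsvd:2 @ bit 14 → (0x7413>>14)&0x3 = 0x1
lvl:14 @ bit 0 → (0x7413>>0)&0x3fff = 0x3413  ←
lvl signed 14b, MSB=1: 13331 - 16384 = -3053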